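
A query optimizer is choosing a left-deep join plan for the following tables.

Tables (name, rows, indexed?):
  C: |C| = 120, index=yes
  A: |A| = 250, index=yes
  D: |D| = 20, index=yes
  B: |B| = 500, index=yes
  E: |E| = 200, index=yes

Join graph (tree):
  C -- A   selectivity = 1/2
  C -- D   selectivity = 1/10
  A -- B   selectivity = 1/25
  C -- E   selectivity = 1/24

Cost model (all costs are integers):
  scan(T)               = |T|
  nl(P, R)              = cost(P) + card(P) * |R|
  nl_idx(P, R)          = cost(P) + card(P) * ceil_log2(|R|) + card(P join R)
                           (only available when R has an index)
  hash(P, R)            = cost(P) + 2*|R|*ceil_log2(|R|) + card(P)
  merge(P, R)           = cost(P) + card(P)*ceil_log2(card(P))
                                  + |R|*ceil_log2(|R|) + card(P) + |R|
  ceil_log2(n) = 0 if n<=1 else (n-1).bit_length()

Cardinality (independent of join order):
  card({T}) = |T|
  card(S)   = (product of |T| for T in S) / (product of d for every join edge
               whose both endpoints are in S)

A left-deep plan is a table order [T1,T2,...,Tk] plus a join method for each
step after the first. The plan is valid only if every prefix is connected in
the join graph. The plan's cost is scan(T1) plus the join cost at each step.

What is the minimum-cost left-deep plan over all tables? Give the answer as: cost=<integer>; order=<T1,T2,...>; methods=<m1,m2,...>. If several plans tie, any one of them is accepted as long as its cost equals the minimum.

Selinger DP (subsets sized 1..n):
  {C}: scan cost=120, card=120
  {A}: scan cost=250, card=250
  {D}: scan cost=20, card=20
  {B}: scan cost=500, card=500
  {E}: scan cost=200, card=200
  {AC}: card=15000; try (C,hash)→2180, (A,merge)→3330, (C,merge)→3460, (A,hash)→4240, (A,nl_idx)→16080, (C,nl_idx)→17000 …(+2); best=2180 via (C,hash)
  {CD}: card=240; try (C,nl_idx)→400, (D,hash)→440, (D,nl_idx)→960, (C,merge)→1100, (D,merge)→1200, (C,hash)→1720 …(+2); best=400 via (C,nl_idx)
  {CE}: card=1000; try (E,nl_idx)→2080, (C,hash)→2080, (C,nl_idx)→2600, (E,merge)→2880, (C,merge)→2960, (E,hash)→3440 …(+2); best=2080 via (E,nl_idx)
  {AB}: card=5000; try (A,hash)→5000, (B,merge)→7500, (B,nl_idx)→7500, (A,merge)→7750, (B,hash)→9500, (A,nl_idx)→9500 …(+2); best=5000 via (A,hash)
  {ACD}: card=30000; try (A,hash)→4640, (A,merge)→4810, (D,hash)→17380, (A,nl_idx)→32320, (A,nl)→60400, (D,nl_idx)→107180 …(+2); best=4640 via (A,hash)
  {ABC}: card=300000; try (C,hash)→11680, (B,hash)→26180, (C,merge)→75960, (B,merge)→232180, (C,nl_idx)→340000, (B,nl_idx)→437180 …(+2); best=11680 via (C,hash)
  {ACE}: card=125000; try (A,hash)→7080, (A,merge)→15330, (E,hash)→20380, (A,nl_idx)→135080, (E,merge)→228980, (E,nl_idx)→247180 …(+2); best=7080 via (A,hash)
  {CDE}: card=2000; try (D,hash)→3280, (E,hash)→3840, (E,nl_idx)→4320, (E,merge)→4360, (D,nl_idx)→9080, (D,merge)→13200 …(+2); best=3280 via (D,hash)
  {ABCD}: card=600000; try (B,hash)→43640, (D,hash)→311880, (B,merge)→489640, (B,nl_idx)→874640, (D,nl_idx)→2111680, (D,nl)→6011680 …(+2); best=43640 via (B,hash)
  {ACDE}: card=250000; try (A,hash)→9280, (A,merge)→29530, (E,hash)→37840, (D,hash)→132280, (A,nl_idx)→269280, (E,merge)→486440 …(+6); best=9280 via (A,hash)
  {ABCE}: card=2500000; try (B,hash)→141080, (E,hash)→314880, (B,merge)→2262080, (B,nl_idx)→3632080, (E,nl_idx)→4911680, (E,merge)→6013480 …(+2); best=141080 via (B,hash)
  {ABCDE}: card=5000000; try (B,hash)→268280, (E,hash)→646840, (D,hash)→2641280, (B,merge)→4764280, (B,nl_idx)→7259280, (E,nl_idx)→9843640 …(+6); best=268280 via (B,hash)

cost=268280; order=C,E,D,A,B; methods=nl_idx,hash,hash,hash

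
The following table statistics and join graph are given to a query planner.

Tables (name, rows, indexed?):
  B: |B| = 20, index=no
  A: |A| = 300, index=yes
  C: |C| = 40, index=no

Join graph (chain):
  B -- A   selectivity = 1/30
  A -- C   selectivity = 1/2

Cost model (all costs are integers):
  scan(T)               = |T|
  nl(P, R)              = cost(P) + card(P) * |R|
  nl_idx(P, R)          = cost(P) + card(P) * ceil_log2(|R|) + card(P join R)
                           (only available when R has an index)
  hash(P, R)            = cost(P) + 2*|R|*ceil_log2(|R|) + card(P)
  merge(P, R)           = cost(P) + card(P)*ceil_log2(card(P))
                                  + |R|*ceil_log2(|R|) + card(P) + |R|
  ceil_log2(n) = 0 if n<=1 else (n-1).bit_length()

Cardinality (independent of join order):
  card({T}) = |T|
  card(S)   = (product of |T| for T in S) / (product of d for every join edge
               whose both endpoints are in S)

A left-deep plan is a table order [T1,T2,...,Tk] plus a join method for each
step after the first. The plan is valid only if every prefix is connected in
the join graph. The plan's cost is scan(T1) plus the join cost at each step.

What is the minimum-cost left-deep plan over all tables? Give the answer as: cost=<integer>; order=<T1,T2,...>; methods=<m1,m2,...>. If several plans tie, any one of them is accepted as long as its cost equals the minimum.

cost=1080; order=B,A,C; methods=nl_idx,hash

Selinger DP (subsets sized 1..n):
  {B}: scan cost=20, card=20
  {A}: scan cost=300, card=300
  {C}: scan cost=40, card=40
  {AB}: card=200; try (A,nl_idx)→400, (B,hash)→800, (A,merge)→3140, (B,merge)→3420, (A,hash)→5440, (A,nl)→6020 …(+1); best=400 via (A,nl_idx)
  {AC}: card=6000; try (C,hash)→1080, (A,merge)→3320, (C,merge)→3580, (A,hash)→5480, (A,nl_idx)→6400, (A,nl)→12040 …(+1); best=1080 via (C,hash)
  {ABC}: card=4000; try (C,hash)→1080, (C,merge)→2480, (B,hash)→7280, (C,nl)→8400, (B,merge)→85200, (B,nl)→121080; best=1080 via (C,hash)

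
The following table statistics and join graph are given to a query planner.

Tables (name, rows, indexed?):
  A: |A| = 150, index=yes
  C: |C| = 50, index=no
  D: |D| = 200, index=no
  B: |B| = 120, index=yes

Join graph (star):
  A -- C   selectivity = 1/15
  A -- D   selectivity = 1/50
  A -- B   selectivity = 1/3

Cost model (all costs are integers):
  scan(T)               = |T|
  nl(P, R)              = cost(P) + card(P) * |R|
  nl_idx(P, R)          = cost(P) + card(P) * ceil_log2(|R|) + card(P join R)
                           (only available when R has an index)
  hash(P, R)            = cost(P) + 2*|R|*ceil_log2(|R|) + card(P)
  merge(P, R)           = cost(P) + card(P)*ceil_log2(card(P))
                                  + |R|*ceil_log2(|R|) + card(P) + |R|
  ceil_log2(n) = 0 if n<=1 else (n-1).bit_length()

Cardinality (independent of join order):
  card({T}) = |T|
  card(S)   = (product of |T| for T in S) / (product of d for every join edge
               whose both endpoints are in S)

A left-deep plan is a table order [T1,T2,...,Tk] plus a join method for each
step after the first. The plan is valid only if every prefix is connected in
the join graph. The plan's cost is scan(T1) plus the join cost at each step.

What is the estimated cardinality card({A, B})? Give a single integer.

6000

Tables in S: A(150), B(120)
Edges inside S: A-B(d=3)
numerator = 150 * 120 = 18000
denominator = 3 = 3
card(S) = 18000 / 3 = 6000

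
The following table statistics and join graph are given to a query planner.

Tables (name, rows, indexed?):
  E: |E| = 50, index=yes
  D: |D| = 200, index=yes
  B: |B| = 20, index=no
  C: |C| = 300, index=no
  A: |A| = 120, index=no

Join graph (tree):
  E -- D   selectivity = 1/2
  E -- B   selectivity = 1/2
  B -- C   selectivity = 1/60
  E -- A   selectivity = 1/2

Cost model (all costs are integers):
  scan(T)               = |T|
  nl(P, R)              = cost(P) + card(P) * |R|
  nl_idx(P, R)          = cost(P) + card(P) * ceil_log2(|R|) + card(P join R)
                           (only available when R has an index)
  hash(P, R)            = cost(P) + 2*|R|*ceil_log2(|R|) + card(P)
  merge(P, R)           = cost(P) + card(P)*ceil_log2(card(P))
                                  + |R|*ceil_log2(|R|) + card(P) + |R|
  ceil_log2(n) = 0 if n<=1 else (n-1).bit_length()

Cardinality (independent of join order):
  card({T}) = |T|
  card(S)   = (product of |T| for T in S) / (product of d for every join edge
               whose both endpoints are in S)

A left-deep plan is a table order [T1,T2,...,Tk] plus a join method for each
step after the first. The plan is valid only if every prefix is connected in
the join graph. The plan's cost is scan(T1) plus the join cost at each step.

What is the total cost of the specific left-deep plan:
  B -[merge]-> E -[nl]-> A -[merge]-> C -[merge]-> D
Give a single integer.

3395290

step 1: scan B: cost=20, card=20
step 2: join E via merge
    card(P join E) = 20*50/(2) = 500
    cost = 20 + 20*5 + 50*6 + 20 + 50 = 490
step 3: join A via nl
    card(P join A) = 500*120/(2) = 30000
    cost = 490 + 500*120 = 60490
step 4: join C via merge
    card(P join C) = 30000*300/(60) = 150000
    cost = 60490 + 30000*15 + 300*9 + 30000 + 300 = 543490
step 5: join D via merge
    card(P join D) = 150000*200/(2) = 15000000
    cost = 543490 + 150000*18 + 200*8 + 150000 + 200 = 3395290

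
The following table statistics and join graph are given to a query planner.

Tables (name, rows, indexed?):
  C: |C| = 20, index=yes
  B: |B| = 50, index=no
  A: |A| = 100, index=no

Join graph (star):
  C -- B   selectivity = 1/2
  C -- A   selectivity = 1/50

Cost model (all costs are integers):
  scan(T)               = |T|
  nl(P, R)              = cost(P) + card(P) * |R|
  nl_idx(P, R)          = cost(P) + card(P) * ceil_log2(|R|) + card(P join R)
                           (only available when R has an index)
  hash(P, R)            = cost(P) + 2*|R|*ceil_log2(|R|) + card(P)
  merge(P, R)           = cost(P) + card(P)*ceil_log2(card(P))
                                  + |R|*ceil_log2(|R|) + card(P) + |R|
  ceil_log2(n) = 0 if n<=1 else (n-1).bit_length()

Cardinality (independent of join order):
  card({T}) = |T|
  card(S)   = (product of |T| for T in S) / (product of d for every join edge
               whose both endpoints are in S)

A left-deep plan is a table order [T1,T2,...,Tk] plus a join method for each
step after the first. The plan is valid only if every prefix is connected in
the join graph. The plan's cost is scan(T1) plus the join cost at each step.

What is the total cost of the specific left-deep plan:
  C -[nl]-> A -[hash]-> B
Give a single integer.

step 1: scan C: cost=20, card=20
step 2: join A via nl
    card(P join A) = 20*100/(50) = 40
    cost = 20 + 20*100 = 2020
step 3: join B via hash
    card(P join B) = 40*50/(2) = 1000
    cost = 2020 + 2*50*6 + 40 = 2660

2660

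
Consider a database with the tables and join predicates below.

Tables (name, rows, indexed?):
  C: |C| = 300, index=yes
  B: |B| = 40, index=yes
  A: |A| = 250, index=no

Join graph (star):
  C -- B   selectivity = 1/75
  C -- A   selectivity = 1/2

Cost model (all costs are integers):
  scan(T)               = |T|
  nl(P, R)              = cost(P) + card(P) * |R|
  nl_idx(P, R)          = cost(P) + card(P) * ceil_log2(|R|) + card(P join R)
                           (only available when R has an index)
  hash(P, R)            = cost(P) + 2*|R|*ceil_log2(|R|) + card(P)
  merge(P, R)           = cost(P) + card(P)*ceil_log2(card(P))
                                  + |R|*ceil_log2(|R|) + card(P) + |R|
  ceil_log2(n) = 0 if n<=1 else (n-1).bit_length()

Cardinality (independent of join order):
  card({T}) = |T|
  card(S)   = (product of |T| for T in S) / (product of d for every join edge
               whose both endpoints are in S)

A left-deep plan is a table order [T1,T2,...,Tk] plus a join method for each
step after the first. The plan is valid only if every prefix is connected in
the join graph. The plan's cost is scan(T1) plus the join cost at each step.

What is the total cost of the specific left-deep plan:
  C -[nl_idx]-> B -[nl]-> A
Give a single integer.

step 1: scan C: cost=300, card=300
step 2: join B via nl_idx
    card(P join B) = 300*40/(75) = 160
    cost = 300 + 300*6 + 160 = 2260
step 3: join A via nl
    card(P join A) = 160*250/(2) = 20000
    cost = 2260 + 160*250 = 42260

42260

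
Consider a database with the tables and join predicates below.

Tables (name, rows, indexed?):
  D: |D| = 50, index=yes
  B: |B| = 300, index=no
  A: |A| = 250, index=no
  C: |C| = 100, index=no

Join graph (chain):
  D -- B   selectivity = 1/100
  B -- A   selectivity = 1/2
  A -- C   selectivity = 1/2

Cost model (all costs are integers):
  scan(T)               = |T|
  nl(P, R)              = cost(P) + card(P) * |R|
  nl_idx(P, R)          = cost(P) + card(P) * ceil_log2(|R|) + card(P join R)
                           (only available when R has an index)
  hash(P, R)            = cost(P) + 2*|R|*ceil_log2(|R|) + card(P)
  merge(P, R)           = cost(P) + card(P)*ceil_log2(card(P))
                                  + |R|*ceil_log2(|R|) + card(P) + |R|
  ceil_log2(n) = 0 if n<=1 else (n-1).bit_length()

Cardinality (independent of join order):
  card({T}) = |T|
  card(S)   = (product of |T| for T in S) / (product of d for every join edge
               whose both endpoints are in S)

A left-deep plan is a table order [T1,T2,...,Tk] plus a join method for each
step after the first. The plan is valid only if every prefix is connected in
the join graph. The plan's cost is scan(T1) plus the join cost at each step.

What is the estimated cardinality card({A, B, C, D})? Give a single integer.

Tables in S: A(250), B(300), C(100), D(50)
Edges inside S: D-B(d=100), B-A(d=2), A-C(d=2)
numerator = 250 * 300 * 100 * 50 = 375000000
denominator = 100 * 2 * 2 = 400
card(S) = 375000000 / 400 = 937500

937500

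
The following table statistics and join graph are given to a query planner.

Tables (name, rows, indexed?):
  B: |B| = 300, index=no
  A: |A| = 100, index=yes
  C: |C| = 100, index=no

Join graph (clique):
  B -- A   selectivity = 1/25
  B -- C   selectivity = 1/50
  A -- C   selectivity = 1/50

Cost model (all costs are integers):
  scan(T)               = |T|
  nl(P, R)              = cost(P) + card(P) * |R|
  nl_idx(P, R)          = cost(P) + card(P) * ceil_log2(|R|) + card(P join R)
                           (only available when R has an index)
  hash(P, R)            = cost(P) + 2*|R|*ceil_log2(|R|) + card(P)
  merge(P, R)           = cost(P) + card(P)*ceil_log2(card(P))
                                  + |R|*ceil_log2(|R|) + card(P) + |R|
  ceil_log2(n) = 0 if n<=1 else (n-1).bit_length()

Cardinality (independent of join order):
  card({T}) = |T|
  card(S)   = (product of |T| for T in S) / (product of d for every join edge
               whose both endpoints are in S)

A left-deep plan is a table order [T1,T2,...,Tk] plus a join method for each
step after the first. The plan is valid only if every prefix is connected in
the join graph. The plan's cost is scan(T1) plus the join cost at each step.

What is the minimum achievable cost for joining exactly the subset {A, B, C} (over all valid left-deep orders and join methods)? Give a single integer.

4000

Selinger DP over subsets of {A,B,C}:
  {B}: scan cost=300, card=300
  {A}: scan cost=100, card=100
  {C}: scan cost=100, card=100
  {AB}: card=1200; try (A,hash)→2000, (A,nl_idx)→3600, (B,merge)→3900, (A,merge)→4100, (B,hash)→5600, (B,nl)→30100 …(+1); best=2000 via (A,hash)
  {BC}: card=600; try (C,hash)→2000, (B,merge)→3900, (C,merge)→4100, (B,hash)→5600, (B,nl)→30100, (C,nl)→30300; best=2000 via (C,hash)
  {AC}: card=200; try (A,nl_idx)→1000, (C,hash)→1600, (A,hash)→1600, (C,merge)→1700, (A,merge)→1700, (C,nl)→10100 …(+1); best=1000 via (A,nl_idx)
  {ABC}: card=48; try (A,hash)→4000, (C,hash)→4600, (B,merge)→5800, (A,nl_idx)→6248, (B,hash)→6600, (A,merge)→9400 …(+4); best=4000 via (A,hash)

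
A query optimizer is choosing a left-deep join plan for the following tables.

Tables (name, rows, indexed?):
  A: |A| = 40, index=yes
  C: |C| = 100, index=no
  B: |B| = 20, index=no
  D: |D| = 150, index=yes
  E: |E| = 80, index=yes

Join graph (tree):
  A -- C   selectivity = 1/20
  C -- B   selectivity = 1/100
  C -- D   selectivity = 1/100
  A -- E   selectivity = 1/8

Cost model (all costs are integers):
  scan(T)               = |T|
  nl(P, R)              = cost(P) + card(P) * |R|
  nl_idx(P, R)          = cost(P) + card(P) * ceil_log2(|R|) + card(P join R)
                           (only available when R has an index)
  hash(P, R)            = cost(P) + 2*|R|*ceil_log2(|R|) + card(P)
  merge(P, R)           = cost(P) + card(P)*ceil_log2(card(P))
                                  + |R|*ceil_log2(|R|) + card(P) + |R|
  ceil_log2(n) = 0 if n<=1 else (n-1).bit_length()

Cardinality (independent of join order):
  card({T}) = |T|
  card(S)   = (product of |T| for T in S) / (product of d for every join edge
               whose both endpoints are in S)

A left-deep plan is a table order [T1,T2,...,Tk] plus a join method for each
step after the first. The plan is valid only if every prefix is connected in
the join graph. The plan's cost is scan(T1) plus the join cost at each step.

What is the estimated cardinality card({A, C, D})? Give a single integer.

Tables in S: A(40), C(100), D(150)
Edges inside S: A-C(d=20), C-D(d=100)
numerator = 40 * 100 * 150 = 600000
denominator = 20 * 100 = 2000
card(S) = 600000 / 2000 = 300

300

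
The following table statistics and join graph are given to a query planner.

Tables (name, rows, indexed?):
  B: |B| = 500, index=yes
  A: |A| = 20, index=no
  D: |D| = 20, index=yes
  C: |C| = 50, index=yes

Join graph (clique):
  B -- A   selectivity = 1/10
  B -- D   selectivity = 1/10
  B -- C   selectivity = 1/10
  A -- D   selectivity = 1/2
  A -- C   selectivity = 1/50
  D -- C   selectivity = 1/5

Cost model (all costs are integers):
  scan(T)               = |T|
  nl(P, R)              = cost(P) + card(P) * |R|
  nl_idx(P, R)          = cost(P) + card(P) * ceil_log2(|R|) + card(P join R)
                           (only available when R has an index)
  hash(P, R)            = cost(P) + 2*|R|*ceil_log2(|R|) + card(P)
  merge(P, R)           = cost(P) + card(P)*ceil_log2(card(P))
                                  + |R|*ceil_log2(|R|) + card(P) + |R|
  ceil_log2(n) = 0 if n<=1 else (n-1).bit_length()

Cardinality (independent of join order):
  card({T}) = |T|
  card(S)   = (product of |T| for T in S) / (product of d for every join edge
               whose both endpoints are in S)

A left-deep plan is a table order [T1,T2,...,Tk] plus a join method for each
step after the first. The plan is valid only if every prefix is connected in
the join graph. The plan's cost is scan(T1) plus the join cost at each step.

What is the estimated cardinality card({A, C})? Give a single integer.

20

Tables in S: A(20), C(50)
Edges inside S: A-C(d=50)
numerator = 20 * 50 = 1000
denominator = 50 = 50
card(S) = 1000 / 50 = 20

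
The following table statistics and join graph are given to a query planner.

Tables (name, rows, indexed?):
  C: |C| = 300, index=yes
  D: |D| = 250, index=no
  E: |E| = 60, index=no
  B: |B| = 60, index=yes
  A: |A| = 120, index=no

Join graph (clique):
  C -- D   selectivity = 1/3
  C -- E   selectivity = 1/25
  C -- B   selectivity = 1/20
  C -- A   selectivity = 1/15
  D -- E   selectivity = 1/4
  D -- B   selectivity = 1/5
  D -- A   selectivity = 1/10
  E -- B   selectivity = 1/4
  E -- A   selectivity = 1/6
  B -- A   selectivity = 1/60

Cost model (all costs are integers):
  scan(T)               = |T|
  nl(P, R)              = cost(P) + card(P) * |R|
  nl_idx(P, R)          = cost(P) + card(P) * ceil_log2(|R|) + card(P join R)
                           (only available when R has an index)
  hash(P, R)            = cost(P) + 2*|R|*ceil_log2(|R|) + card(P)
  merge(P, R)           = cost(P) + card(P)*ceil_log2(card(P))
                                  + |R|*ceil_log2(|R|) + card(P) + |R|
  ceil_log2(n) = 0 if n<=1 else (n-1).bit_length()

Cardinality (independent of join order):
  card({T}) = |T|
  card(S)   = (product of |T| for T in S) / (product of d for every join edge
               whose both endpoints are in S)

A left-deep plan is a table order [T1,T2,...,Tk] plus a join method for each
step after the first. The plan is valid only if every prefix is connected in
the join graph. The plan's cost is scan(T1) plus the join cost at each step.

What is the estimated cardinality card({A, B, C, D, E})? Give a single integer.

Tables in S: A(120), B(60), C(300), D(250), E(60)
Edges inside S: C-D(d=3), C-E(d=25), C-B(d=20), C-A(d=15), D-E(d=4), D-B(d=5), D-A(d=10), E-B(d=4), E-A(d=6), B-A(d=60)
numerator = 120 * 60 * 300 * 250 * 60 = 32400000000
denominator = 3 * 25 * 20 * 15 * 4 * 5 * 10 * 4 * 6 * 60 = 6480000000
card(S) = 32400000000 / 6480000000 = 5

5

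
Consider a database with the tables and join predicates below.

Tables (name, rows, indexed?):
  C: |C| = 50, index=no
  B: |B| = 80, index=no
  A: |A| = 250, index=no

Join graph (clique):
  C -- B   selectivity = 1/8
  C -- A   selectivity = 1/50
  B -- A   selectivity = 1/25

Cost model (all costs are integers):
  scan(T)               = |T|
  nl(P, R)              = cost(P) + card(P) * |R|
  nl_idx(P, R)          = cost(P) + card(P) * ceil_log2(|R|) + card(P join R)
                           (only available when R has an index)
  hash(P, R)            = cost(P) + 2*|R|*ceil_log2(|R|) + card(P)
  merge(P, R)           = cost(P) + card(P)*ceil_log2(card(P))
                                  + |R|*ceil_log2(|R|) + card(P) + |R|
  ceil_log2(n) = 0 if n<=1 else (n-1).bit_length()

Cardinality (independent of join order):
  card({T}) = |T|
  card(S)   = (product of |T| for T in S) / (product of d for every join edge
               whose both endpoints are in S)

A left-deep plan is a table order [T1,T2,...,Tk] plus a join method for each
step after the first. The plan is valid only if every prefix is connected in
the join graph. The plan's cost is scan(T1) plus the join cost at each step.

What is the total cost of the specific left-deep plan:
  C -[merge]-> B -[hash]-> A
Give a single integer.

step 1: scan C: cost=50, card=50
step 2: join B via merge
    card(P join B) = 50*80/(8) = 500
    cost = 50 + 50*6 + 80*7 + 50 + 80 = 1040
step 3: join A via hash
    card(P join A) = 500*250/(50*25) = 100
    cost = 1040 + 2*250*8 + 500 = 5540

5540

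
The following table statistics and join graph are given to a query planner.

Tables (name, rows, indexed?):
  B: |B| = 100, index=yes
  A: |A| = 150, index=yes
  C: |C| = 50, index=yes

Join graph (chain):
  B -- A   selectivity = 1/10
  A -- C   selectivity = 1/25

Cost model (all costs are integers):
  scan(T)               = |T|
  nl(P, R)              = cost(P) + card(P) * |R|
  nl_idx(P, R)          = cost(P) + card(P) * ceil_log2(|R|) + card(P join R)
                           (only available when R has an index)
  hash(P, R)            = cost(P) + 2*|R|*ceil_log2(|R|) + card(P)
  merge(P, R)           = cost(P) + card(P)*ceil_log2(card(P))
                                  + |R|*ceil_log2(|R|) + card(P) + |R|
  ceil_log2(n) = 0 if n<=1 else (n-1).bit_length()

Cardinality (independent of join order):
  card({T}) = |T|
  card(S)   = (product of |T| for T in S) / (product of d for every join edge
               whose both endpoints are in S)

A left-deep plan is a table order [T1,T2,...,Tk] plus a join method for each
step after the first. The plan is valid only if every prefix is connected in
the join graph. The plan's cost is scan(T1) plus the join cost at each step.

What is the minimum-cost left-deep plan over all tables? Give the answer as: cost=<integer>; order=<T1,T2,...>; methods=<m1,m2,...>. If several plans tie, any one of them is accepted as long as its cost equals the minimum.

cost=2450; order=C,A,B; methods=nl_idx,hash

Selinger DP (subsets sized 1..n):
  {B}: scan cost=100, card=100
  {A}: scan cost=150, card=150
  {C}: scan cost=50, card=50
  {AB}: card=1500; try (B,hash)→1700, (A,merge)→2250, (B,merge)→2300, (A,nl_idx)→2400, (A,hash)→2600, (B,nl_idx)→2700 …(+2); best=1700 via (B,hash)
  {AC}: card=300; try (A,nl_idx)→750, (C,hash)→900, (C,nl_idx)→1350, (A,merge)→1750, (C,merge)→1850, (A,hash)→2500 …(+2); best=750 via (A,nl_idx)
  {ABC}: card=3000; try (B,hash)→2450, (C,hash)→3800, (B,merge)→4550, (B,nl_idx)→5850, (C,nl_idx)→13700, (C,merge)→20050 …(+2); best=2450 via (B,hash)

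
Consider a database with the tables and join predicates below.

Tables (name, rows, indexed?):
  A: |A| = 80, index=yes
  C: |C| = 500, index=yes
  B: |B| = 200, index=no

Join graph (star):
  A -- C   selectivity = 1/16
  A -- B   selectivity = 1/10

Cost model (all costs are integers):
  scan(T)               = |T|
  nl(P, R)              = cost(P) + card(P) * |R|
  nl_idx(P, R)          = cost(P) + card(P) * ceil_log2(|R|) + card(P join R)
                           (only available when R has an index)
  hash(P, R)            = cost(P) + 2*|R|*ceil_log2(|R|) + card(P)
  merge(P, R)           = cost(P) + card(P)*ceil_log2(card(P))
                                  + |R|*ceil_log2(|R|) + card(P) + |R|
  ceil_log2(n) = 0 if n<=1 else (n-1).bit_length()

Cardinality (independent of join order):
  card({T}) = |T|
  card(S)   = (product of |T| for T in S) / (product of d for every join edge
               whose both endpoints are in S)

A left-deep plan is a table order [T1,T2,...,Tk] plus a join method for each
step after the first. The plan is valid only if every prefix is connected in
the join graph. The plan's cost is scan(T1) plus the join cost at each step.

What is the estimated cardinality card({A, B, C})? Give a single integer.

Tables in S: A(80), B(200), C(500)
Edges inside S: A-C(d=16), A-B(d=10)
numerator = 80 * 200 * 500 = 8000000
denominator = 16 * 10 = 160
card(S) = 8000000 / 160 = 50000

50000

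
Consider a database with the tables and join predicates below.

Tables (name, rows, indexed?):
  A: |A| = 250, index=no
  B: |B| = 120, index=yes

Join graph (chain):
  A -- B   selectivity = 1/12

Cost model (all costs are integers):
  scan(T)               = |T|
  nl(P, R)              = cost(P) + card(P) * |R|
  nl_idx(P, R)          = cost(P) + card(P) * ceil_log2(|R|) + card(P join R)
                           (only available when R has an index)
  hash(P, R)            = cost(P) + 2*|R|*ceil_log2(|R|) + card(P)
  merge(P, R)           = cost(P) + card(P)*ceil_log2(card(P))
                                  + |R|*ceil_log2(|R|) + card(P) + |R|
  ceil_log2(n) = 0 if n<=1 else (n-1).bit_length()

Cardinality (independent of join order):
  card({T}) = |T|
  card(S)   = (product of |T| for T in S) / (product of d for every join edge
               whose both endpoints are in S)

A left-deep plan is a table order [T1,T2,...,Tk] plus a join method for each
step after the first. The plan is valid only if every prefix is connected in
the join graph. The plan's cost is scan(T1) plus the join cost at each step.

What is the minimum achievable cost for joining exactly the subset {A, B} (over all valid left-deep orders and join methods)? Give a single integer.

Selinger DP over subsets of {A,B}:
  {A}: scan cost=250, card=250
  {B}: scan cost=120, card=120
  {AB}: card=2500; try (B,hash)→2180, (A,merge)→3330, (B,merge)→3460, (A,hash)→4240, (B,nl_idx)→4500, (A,nl)→30120 …(+1); best=2180 via (B,hash)

2180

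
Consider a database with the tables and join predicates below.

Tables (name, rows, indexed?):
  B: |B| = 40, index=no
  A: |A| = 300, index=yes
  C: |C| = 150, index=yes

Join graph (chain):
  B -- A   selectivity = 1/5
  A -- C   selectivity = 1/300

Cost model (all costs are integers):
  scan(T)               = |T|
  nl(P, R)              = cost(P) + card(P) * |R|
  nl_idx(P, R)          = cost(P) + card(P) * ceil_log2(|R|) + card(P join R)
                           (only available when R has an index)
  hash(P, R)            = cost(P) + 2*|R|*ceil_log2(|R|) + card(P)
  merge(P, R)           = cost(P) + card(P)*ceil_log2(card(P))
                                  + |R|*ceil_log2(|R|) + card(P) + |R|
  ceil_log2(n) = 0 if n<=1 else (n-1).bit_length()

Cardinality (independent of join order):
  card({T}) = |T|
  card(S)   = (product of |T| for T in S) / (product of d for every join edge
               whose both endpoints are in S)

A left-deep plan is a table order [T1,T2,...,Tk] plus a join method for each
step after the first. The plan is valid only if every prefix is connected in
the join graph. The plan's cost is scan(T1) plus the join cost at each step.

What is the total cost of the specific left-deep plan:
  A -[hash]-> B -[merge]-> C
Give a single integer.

33630

step 1: scan A: cost=300, card=300
step 2: join B via hash
    card(P join B) = 300*40/(5) = 2400
    cost = 300 + 2*40*6 + 300 = 1080
step 3: join C via merge
    card(P join C) = 2400*150/(300) = 1200
    cost = 1080 + 2400*12 + 150*8 + 2400 + 150 = 33630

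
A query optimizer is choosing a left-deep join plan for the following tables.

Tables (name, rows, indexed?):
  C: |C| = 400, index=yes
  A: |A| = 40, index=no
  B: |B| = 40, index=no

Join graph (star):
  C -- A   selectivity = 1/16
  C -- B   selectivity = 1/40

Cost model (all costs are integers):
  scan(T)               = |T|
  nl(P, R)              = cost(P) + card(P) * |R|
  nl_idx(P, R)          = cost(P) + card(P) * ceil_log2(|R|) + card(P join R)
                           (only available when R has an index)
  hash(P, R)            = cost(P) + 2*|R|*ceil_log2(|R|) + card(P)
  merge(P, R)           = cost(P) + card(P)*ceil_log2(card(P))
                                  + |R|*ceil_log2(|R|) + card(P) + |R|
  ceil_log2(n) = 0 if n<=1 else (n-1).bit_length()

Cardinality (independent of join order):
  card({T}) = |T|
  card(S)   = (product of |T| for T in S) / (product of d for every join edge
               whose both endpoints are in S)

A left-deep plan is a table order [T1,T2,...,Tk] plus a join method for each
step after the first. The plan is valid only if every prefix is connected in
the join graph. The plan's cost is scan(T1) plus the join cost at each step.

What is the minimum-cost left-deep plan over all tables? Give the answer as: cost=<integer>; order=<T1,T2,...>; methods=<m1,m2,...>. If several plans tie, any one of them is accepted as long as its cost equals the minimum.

Selinger DP (subsets sized 1..n):
  {C}: scan cost=400, card=400
  {A}: scan cost=40, card=40
  {B}: scan cost=40, card=40
  {AC}: card=1000; try (A,hash)→1280, (C,nl_idx)→1400, (C,merge)→4320, (A,merge)→4680, (C,hash)→7280, (C,nl)→16040 …(+1); best=1280 via (A,hash)
  {BC}: card=400; try (C,nl_idx)→800, (B,hash)→1280, (C,merge)→4320, (B,merge)→4680, (C,hash)→7280, (C,nl)→16040 …(+1); best=800 via (C,nl_idx)
  {ABC}: card=1000; try (A,hash)→1680, (B,hash)→2760, (A,merge)→5080, (B,merge)→12560, (A,nl)→16800, (B,nl)→41280; best=1680 via (A,hash)

cost=1680; order=B,C,A; methods=nl_idx,hash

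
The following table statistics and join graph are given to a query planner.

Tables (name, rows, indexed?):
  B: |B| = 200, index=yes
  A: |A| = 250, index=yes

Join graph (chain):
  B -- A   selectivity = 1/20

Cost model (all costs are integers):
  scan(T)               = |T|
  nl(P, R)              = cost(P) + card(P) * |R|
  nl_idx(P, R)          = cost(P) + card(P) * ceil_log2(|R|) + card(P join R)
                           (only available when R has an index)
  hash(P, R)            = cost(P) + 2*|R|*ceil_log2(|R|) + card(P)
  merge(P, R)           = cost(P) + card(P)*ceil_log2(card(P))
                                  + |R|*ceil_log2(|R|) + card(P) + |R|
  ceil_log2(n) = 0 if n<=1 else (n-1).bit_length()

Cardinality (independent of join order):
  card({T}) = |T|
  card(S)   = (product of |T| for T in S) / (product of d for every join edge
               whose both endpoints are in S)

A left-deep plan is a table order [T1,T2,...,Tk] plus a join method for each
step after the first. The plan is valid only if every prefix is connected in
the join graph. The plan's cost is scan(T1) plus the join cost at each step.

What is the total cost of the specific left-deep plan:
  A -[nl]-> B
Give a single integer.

step 1: scan A: cost=250, card=250
step 2: join B via nl
    card(P join B) = 250*200/(20) = 2500
    cost = 250 + 250*200 = 50250

50250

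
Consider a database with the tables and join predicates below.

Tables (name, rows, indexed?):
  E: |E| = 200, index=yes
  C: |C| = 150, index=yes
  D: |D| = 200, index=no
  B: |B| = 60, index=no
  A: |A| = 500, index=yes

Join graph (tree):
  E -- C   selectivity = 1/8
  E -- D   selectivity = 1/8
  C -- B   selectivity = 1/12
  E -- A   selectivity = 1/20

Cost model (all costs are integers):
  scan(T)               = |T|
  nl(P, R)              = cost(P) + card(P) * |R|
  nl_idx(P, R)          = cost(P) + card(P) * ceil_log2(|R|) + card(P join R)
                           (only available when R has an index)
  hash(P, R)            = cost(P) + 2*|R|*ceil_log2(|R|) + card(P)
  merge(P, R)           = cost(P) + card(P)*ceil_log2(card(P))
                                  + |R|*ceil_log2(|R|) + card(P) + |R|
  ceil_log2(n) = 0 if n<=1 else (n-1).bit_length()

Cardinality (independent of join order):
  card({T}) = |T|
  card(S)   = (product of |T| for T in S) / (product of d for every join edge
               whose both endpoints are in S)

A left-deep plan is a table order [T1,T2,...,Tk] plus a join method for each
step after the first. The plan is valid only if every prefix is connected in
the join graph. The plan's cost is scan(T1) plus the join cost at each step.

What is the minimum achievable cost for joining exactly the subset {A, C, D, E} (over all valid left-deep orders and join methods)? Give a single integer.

Selinger DP over subsets of {A,C,D,E}:
  {E}: scan cost=200, card=200
  {C}: scan cost=150, card=150
  {D}: scan cost=200, card=200
  {A}: scan cost=500, card=500
  {CE}: card=3750; try (C,hash)→2800, (E,merge)→3300, (C,merge)→3350, (E,hash)→3500, (E,nl_idx)→5100, (C,nl_idx)→5550 …(+2); best=2800 via (C,hash)
  {DE}: card=5000; try (E,hash)→3600, (D,hash)→3600, (E,merge)→3800, (D,merge)→3800, (E,nl_idx)→6800, (E,nl)→40200 …(+1); best=3600 via (E,hash)
  {AE}: card=5000; try (E,hash)→4200, (A,merge)→7000, (A,nl_idx)→7000, (E,merge)→7300, (A,hash)→9400, (E,nl_idx)→9500 …(+2); best=4200 via (E,hash)
  {CDE}: card=93750; try (D,hash)→9750, (C,hash)→11000, (D,merge)→53350, (C,merge)→74950, (C,nl_idx)→137350, (D,nl)→752800 …(+1); best=9750 via (D,hash)
  {ACE}: card=93750; try (C,hash)→11600, (A,hash)→15550, (A,merge)→56550, (C,merge)→75550, (A,nl_idx)→130300, (C,nl_idx)→137950 …(+2); best=11600 via (C,hash)
  {ADE}: card=125000; try (D,hash)→12400, (A,hash)→17600, (D,merge)→76000, (A,merge)→78600, (A,nl_idx)→173600, (D,nl)→1004200 …(+1); best=12400 via (D,hash)
  {ACDE}: card=2343750; try (D,hash)→108550, (A,hash)→112500, (C,hash)→139800, (D,merge)→1700900, (A,merge)→1702250, (C,merge)→2263750 …(+5); best=108550 via (D,hash)

108550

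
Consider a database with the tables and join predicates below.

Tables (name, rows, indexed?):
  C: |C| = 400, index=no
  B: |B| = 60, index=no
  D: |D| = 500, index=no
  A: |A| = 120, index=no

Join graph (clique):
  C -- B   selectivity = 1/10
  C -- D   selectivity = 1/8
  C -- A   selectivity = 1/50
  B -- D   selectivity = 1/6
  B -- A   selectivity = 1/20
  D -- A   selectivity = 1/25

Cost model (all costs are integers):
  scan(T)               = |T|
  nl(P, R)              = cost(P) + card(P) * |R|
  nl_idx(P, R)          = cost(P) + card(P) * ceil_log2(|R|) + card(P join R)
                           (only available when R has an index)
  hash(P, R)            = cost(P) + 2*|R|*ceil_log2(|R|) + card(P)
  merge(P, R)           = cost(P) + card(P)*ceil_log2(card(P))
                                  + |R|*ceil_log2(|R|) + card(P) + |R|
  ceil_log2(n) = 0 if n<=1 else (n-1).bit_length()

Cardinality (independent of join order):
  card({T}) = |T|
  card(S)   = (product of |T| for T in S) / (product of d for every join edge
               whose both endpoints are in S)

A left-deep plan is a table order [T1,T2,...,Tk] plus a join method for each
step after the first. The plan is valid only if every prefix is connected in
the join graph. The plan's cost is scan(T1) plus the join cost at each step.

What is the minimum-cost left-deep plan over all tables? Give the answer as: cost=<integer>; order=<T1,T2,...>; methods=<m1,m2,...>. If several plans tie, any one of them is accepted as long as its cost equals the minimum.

cost=12040; order=C,A,B,D; methods=hash,hash,merge

Selinger DP (subsets sized 1..n):
  {C}: scan cost=400, card=400
  {B}: scan cost=60, card=60
  {D}: scan cost=500, card=500
  {A}: scan cost=120, card=120
  {BC}: card=2400; try (B,hash)→1520, (C,merge)→4480, (B,merge)→4820, (C,hash)→7320, (C,nl)→24060, (B,nl)→24400; best=1520 via (B,hash)
  {CD}: card=25000; try (C,hash)→8200, (D,merge)→9400, (C,merge)→9500, (D,hash)→9800, (D,nl)→200400, (C,nl)→200500; best=8200 via (C,hash)
  {AC}: card=960; try (A,hash)→2480, (C,merge)→5080, (A,merge)→5360, (C,hash)→7440, (C,nl)→48120, (A,nl)→48400; best=2480 via (A,hash)
  {BD}: card=5000; try (B,hash)→1720, (D,merge)→5480, (B,merge)→5920, (D,hash)→9120, (D,nl)→30060, (B,nl)→30500; best=1720 via (B,hash)
  {AB}: card=360; try (B,hash)→960, (A,merge)→1440, (B,merge)→1500, (A,hash)→1800, (A,nl)→7260, (B,nl)→7320; best=960 via (B,hash)
  {AD}: card=2400; try (A,hash)→2680, (D,merge)→6080, (A,merge)→6460, (D,hash)→9240, (D,nl)→60120, (A,nl)→60500; best=2680 via (A,hash)
  {BCD}: card=25000; try (D,hash)→12920, (C,hash)→13920, (B,hash)→33920, (D,merge)→37720, (C,merge)→75720, (B,merge)→408620 …(+3); best=12920 via (D,hash)
  {ABC}: card=288; try (B,hash)→4160, (A,hash)→5600, (C,hash)→8520, (C,merge)→8560, (B,merge)→13460, (A,merge)→33680 …(+3); best=4160 via (B,hash)
  {ACD}: card=2400; try (C,hash)→12280, (D,hash)→12440, (D,merge)→18040, (A,hash)→34880, (C,merge)→37880, (A,merge)→409160 …(+3); best=12280 via (C,hash)
  {ABD}: card=1200; try (B,hash)→5800, (A,hash)→8400, (D,merge)→9560, (D,hash)→10320, (B,merge)→34300, (A,merge)→72680 …(+3); best=5800 via (B,hash)
  {ABCD}: card=120; try (D,merge)→12040, (D,hash)→13448, (C,hash)→14200, (B,hash)→15400, (C,merge)→24200, (A,hash)→39600 …(+6); best=12040 via (D,merge)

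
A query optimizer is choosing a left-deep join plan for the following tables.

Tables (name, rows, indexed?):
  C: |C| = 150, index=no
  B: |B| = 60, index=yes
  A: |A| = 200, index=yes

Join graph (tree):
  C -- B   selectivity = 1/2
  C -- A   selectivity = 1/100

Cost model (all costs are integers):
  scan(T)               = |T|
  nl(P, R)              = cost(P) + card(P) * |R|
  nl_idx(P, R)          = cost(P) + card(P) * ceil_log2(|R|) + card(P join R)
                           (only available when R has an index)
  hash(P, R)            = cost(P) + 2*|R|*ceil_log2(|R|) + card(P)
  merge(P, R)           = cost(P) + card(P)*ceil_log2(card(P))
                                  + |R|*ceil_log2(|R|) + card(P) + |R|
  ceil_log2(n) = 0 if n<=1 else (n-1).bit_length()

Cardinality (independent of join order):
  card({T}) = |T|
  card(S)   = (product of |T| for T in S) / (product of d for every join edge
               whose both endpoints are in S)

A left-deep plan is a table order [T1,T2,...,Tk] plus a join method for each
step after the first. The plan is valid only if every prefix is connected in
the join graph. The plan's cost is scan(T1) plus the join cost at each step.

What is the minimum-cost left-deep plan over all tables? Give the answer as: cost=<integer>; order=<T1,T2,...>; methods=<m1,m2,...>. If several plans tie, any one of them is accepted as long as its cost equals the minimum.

cost=2670; order=C,A,B; methods=nl_idx,hash

Selinger DP (subsets sized 1..n):
  {C}: scan cost=150, card=150
  {B}: scan cost=60, card=60
  {A}: scan cost=200, card=200
  {BC}: card=4500; try (B,hash)→1020, (C,merge)→1830, (B,merge)→1920, (C,hash)→2520, (B,nl_idx)→5550, (C,nl)→9060 …(+1); best=1020 via (B,hash)
  {AC}: card=300; try (A,nl_idx)→1650, (C,hash)→2800, (A,merge)→3300, (C,merge)→3350, (A,hash)→3500, (A,nl)→30150 …(+1); best=1650 via (A,nl_idx)
  {ABC}: card=9000; try (B,hash)→2670, (B,merge)→5070, (A,hash)→8720, (B,nl_idx)→12450, (B,nl)→19650, (A,nl_idx)→46020 …(+2); best=2670 via (B,hash)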